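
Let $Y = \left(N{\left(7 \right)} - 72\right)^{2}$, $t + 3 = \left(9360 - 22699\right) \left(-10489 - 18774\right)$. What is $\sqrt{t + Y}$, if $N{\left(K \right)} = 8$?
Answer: $5 \sqrt{15613730} \approx 19757.0$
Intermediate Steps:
$t = 390339154$ ($t = -3 + \left(9360 - 22699\right) \left(-10489 - 18774\right) = -3 - -390339157 = -3 + 390339157 = 390339154$)
$Y = 4096$ ($Y = \left(8 - 72\right)^{2} = \left(-64\right)^{2} = 4096$)
$\sqrt{t + Y} = \sqrt{390339154 + 4096} = \sqrt{390343250} = 5 \sqrt{15613730}$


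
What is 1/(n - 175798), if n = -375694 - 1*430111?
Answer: -1/981603 ≈ -1.0187e-6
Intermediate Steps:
n = -805805 (n = -375694 - 430111 = -805805)
1/(n - 175798) = 1/(-805805 - 175798) = 1/(-981603) = -1/981603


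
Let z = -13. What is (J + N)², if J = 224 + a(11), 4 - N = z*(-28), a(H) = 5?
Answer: 17161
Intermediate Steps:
N = -360 (N = 4 - (-13)*(-28) = 4 - 1*364 = 4 - 364 = -360)
J = 229 (J = 224 + 5 = 229)
(J + N)² = (229 - 360)² = (-131)² = 17161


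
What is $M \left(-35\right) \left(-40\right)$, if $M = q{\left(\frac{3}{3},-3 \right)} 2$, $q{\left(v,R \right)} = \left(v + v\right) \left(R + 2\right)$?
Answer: $-5600$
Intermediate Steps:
$q{\left(v,R \right)} = 2 v \left(2 + R\right)$
$M = -4$ ($M = 2 \cdot \frac{3}{3} \left(2 - 3\right) 2 = 2 \cdot 3 \cdot \frac{1}{3} \left(-1\right) 2 = 2 \cdot 1 \left(-1\right) 2 = \left(-2\right) 2 = -4$)
$M \left(-35\right) \left(-40\right) = \left(-4\right) \left(-35\right) \left(-40\right) = 140 \left(-40\right) = -5600$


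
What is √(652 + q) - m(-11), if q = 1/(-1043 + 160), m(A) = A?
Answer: 11 + √508356345/883 ≈ 36.534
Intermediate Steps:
q = -1/883 (q = 1/(-883) = -1/883 ≈ -0.0011325)
√(652 + q) - m(-11) = √(652 - 1/883) - 1*(-11) = √(575715/883) + 11 = √508356345/883 + 11 = 11 + √508356345/883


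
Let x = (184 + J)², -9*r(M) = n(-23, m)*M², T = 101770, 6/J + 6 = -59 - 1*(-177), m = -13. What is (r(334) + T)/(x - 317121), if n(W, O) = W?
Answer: -10918667648/7994314863 ≈ -1.3658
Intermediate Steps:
J = 3/56 (J = 6/(-6 + (-59 - 1*(-177))) = 6/(-6 + (-59 + 177)) = 6/(-6 + 118) = 6/112 = 6*(1/112) = 3/56 ≈ 0.053571)
r(M) = 23*M²/9 (r(M) = -(-23)*M²/9 = 23*M²/9)
x = 106234249/3136 (x = (184 + 3/56)² = (10307/56)² = 106234249/3136 ≈ 33876.)
(r(334) + T)/(x - 317121) = ((23/9)*334² + 101770)/(106234249/3136 - 317121) = ((23/9)*111556 + 101770)/(-888257207/3136) = (2565788/9 + 101770)*(-3136/888257207) = (3481718/9)*(-3136/888257207) = -10918667648/7994314863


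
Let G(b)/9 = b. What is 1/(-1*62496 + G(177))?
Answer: -1/60903 ≈ -1.6420e-5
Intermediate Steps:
G(b) = 9*b
1/(-1*62496 + G(177)) = 1/(-1*62496 + 9*177) = 1/(-62496 + 1593) = 1/(-60903) = -1/60903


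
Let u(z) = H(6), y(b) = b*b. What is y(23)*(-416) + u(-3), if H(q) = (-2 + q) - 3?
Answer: -220063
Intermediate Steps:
H(q) = -5 + q
y(b) = b²
u(z) = 1 (u(z) = -5 + 6 = 1)
y(23)*(-416) + u(-3) = 23²*(-416) + 1 = 529*(-416) + 1 = -220064 + 1 = -220063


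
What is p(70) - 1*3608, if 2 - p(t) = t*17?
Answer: -4796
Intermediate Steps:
p(t) = 2 - 17*t (p(t) = 2 - t*17 = 2 - 17*t)
p(70) - 1*3608 = (2 - 17*70) - 1*3608 = (2 - 1190) - 3608 = -1188 - 3608 = -4796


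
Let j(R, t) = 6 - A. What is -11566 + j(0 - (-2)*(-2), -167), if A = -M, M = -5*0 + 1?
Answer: -11559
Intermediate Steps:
M = 1 (M = 0 + 1 = 1)
A = -1 (A = -1*1 = -1)
j(R, t) = 7 (j(R, t) = 6 - 1*(-1) = 6 + 1 = 7)
-11566 + j(0 - (-2)*(-2), -167) = -11566 + 7 = -11559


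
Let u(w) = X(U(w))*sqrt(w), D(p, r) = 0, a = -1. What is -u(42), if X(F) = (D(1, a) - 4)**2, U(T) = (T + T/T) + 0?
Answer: -16*sqrt(42) ≈ -103.69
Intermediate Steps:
U(T) = 1 + T (U(T) = (T + 1) + 0 = (1 + T) + 0 = 1 + T)
X(F) = 16 (X(F) = (0 - 4)**2 = (-4)**2 = 16)
u(w) = 16*sqrt(w)
-u(42) = -16*sqrt(42)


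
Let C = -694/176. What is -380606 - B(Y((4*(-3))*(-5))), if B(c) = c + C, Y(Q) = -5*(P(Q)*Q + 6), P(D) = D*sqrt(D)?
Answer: -33490341/88 + 36000*sqrt(15) ≈ -2.4114e+5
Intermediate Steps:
P(D) = D**(3/2)
Y(Q) = -30 - 5*Q**(5/2) (Y(Q) = -5*(Q**(3/2)*Q + 6) = -5*(Q**(5/2) + 6) = -5*(6 + Q**(5/2)) = -30 - 5*Q**(5/2))
C = -347/88 (C = -694*1/176 = -347/88 ≈ -3.9432)
B(c) = -347/88 + c (B(c) = c - 347/88 = -347/88 + c)
-380606 - B(Y((4*(-3))*(-5))) = -380606 - (-347/88 + (-30 - 5*7200*sqrt(15))) = -380606 - (-347/88 + (-30 - 36000*sqrt(15))) = -380606 - (-2987/88 - 36000*sqrt(15)) = -380606 + (2987/88 + 36000*sqrt(15)) = -33490341/88 + 36000*sqrt(15)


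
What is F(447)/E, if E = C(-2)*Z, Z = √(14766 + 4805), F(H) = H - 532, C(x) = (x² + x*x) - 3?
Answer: -17*√19571/19571 ≈ -0.12152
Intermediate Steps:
C(x) = -3 + 2*x² (C(x) = (x² + x²) - 3 = 2*x² - 3 = -3 + 2*x²)
F(H) = -532 + H
Z = √19571 ≈ 139.90
E = 5*√19571 (E = (-3 + 2*(-2)²)*√19571 = (-3 + 2*4)*√19571 = (-3 + 8)*√19571 = 5*√19571 ≈ 699.48)
F(447)/E = (-532 + 447)/((5*√19571)) = -17*√19571/19571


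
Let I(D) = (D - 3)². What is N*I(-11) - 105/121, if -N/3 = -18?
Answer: 1280559/121 ≈ 10583.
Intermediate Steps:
N = 54 (N = -3*(-18) = 54)
I(D) = (-3 + D)²
N*I(-11) - 105/121 = 54*(-3 - 11)² - 105/121 = 54*(-14)² - 105*1/121 = 54*196 - 105/121 = 10584 - 105/121 = 1280559/121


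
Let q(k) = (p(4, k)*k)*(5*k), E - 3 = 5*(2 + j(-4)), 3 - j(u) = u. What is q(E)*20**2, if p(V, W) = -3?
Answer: -13824000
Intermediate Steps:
j(u) = 3 - u
E = 48 (E = 3 + 5*(2 + (3 - 1*(-4))) = 3 + 5*(2 + (3 + 4)) = 3 + 5*(2 + 7) = 3 + 5*9 = 3 + 45 = 48)
q(k) = -15*k**2 (q(k) = (-3*k)*(5*k) = -15*k**2)
q(E)*20**2 = -15*48**2*20**2 = -15*2304*400 = -34560*400 = -13824000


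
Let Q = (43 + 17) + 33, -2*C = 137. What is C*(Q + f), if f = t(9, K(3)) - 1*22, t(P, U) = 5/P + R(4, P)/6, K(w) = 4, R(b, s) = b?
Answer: -44525/9 ≈ -4947.2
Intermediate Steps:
C = -137/2 (C = -½*137 = -137/2 ≈ -68.500)
Q = 93 (Q = 60 + 33 = 93)
t(P, U) = ⅔ + 5/P (t(P, U) = 5/P + 4/6 = 5/P + 4*(⅙) = 5/P + ⅔ = ⅔ + 5/P)
f = -187/9 (f = (⅔ + 5/9) - 1*22 = (⅔ + 5*(⅑)) - 22 = (⅔ + 5/9) - 22 = 11/9 - 22 = -187/9 ≈ -20.778)
C*(Q + f) = -137*(93 - 187/9)/2 = -137/2*650/9 = -44525/9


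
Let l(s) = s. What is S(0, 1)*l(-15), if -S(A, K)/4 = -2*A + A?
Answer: 0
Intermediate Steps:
S(A, K) = 4*A (S(A, K) = -4*(-2*A + A) = -(-4)*A = 4*A)
S(0, 1)*l(-15) = (4*0)*(-15) = 0*(-15) = 0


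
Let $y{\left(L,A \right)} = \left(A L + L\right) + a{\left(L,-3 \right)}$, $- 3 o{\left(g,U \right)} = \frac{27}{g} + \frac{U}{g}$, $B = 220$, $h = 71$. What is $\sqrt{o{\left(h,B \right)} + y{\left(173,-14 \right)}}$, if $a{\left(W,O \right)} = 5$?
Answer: $\frac{i \sqrt{101860647}}{213} \approx 47.383 i$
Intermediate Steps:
$o{\left(g,U \right)} = - \frac{9}{g} - \frac{U}{3 g}$ ($o{\left(g,U \right)} = - \frac{\frac{27}{g} + \frac{U}{g}}{3} = - \frac{9}{g} - \frac{U}{3 g}$)
$y{\left(L,A \right)} = 5 + L + A L$ ($y{\left(L,A \right)} = \left(A L + L\right) + 5 = \left(L + A L\right) + 5 = 5 + L + A L$)
$\sqrt{o{\left(h,B \right)} + y{\left(173,-14 \right)}} = \sqrt{\frac{-27 - 220}{3 \cdot 71} + \left(5 + 173 - 2422\right)} = \sqrt{\frac{1}{3} \cdot \frac{1}{71} \left(-27 - 220\right) + \left(5 + 173 - 2422\right)} = \sqrt{\frac{1}{3} \cdot \frac{1}{71} \left(-247\right) - 2244} = \sqrt{- \frac{247}{213} - 2244} = \sqrt{- \frac{478219}{213}} = \frac{i \sqrt{101860647}}{213}$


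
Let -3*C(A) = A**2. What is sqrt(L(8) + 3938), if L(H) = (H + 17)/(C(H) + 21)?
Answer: sqrt(3863) ≈ 62.153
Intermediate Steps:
C(A) = -A**2/3
L(H) = (17 + H)/(21 - H**2/3) (L(H) = (H + 17)/(-H**2/3 + 21) = (17 + H)/(21 - H**2/3))
sqrt(L(8) + 3938) = sqrt(3*(-17 - 1*8)/(-63 + 8**2) + 3938) = sqrt(3*(-17 - 8)/(-63 + 64) + 3938) = sqrt(3*(-25)/1 + 3938) = sqrt(3*1*(-25) + 3938) = sqrt(-75 + 3938) = sqrt(3863)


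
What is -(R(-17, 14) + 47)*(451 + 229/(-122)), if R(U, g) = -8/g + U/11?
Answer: -94682304/4697 ≈ -20158.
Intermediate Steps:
R(U, g) = -8/g + U/11 (R(U, g) = -8/g + U*(1/11) = -8/g + U/11)
-(R(-17, 14) + 47)*(451 + 229/(-122)) = -((-8/14 + (1/11)*(-17)) + 47)*(451 + 229/(-122)) = -((-8*1/14 - 17/11) + 47)*(451 + 229*(-1/122)) = -((-4/7 - 17/11) + 47)*(451 - 229/122) = -(-163/77 + 47)*54793/122 = -3456*54793/(77*122) = -1*94682304/4697 = -94682304/4697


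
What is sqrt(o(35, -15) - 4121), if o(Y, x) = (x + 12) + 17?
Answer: 37*I*sqrt(3) ≈ 64.086*I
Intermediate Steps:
o(Y, x) = 29 + x (o(Y, x) = (12 + x) + 17 = 29 + x)
sqrt(o(35, -15) - 4121) = sqrt((29 - 15) - 4121) = sqrt(14 - 4121) = sqrt(-4107) = 37*I*sqrt(3)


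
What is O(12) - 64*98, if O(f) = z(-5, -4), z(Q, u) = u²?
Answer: -6256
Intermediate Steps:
O(f) = 16 (O(f) = (-4)² = 16)
O(12) - 64*98 = 16 - 64*98 = 16 - 6272 = -6256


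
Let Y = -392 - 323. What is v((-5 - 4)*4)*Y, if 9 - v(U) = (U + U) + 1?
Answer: -57200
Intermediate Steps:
v(U) = 8 - 2*U (v(U) = 9 - ((U + U) + 1) = 9 - (2*U + 1) = 9 - (1 + 2*U) = 9 + (-1 - 2*U) = 8 - 2*U)
Y = -715
v((-5 - 4)*4)*Y = (8 - 2*(-5 - 4)*4)*(-715) = (8 - (-18)*4)*(-715) = (8 - 2*(-36))*(-715) = (8 + 72)*(-715) = 80*(-715) = -57200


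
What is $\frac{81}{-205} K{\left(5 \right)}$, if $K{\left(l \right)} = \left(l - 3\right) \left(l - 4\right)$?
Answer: $- \frac{162}{205} \approx -0.79024$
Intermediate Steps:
$K{\left(l \right)} = \left(-4 + l\right) \left(-3 + l\right)$ ($K{\left(l \right)} = \left(-3 + l\right) \left(-4 + l\right) = \left(-4 + l\right) \left(-3 + l\right)$)
$\frac{81}{-205} K{\left(5 \right)} = \frac{81}{-205} \left(12 + 5^{2} - 35\right) = 81 \left(- \frac{1}{205}\right) \left(12 + 25 - 35\right) = \left(- \frac{81}{205}\right) 2 = - \frac{162}{205}$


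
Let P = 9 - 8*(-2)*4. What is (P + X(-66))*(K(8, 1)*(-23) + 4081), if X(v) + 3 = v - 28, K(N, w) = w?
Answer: -97392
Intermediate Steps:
X(v) = -31 + v (X(v) = -3 + (v - 28) = -3 + (-28 + v) = -31 + v)
P = 73 (P = 9 + 16*4 = 9 + 64 = 73)
(P + X(-66))*(K(8, 1)*(-23) + 4081) = (73 + (-31 - 66))*(1*(-23) + 4081) = (73 - 97)*(-23 + 4081) = -24*4058 = -97392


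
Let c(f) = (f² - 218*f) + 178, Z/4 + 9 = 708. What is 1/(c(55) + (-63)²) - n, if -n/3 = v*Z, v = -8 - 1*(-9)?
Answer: 40413383/4818 ≈ 8388.0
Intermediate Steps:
Z = 2796 (Z = -36 + 4*708 = -36 + 2832 = 2796)
v = 1 (v = -8 + 9 = 1)
c(f) = 178 + f² - 218*f
n = -8388 (n = -3*2796 = -8388)
1/(c(55) + (-63)²) - n = 1/((178 + 55² - 218*55) + (-63)²) - 1*(-8388) = 1/((178 + 3025 - 11990) + 3969) + 8388 = 1/(-8787 + 3969) + 8388 = 1/(-4818) + 8388 = -1/4818 + 8388 = 40413383/4818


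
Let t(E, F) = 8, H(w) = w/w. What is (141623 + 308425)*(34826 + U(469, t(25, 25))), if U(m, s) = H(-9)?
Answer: 15673821696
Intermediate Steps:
H(w) = 1
U(m, s) = 1
(141623 + 308425)*(34826 + U(469, t(25, 25))) = (141623 + 308425)*(34826 + 1) = 450048*34827 = 15673821696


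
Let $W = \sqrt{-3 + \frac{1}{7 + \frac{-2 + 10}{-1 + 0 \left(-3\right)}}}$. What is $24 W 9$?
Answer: $432 i \approx 432.0 i$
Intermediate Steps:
$W = 2 i$ ($W = \sqrt{-3 + \frac{1}{7 + \frac{8}{-1 + 0}}} = \sqrt{-3 + \frac{1}{7 + \frac{8}{-1}}} = \sqrt{-3 + \frac{1}{7 + 8 \left(-1\right)}} = \sqrt{-3 + \frac{1}{7 - 8}} = \sqrt{-3 + \frac{1}{-1}} = \sqrt{-3 - 1} = \sqrt{-4} = 2 i \approx 2.0 i$)
$24 W 9 = 24 \cdot 2 i 9 = 48 i 9 = 432 i$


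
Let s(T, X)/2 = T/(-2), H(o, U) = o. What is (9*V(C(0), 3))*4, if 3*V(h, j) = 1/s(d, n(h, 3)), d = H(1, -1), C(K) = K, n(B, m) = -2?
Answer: -12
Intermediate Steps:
d = 1
s(T, X) = -T (s(T, X) = 2*(T/(-2)) = 2*(T*(-½)) = 2*(-T/2) = -T)
V(h, j) = -⅓ (V(h, j) = 1/(3*((-1*1))) = (⅓)/(-1) = (⅓)*(-1) = -⅓)
(9*V(C(0), 3))*4 = (9*(-⅓))*4 = -3*4 = -12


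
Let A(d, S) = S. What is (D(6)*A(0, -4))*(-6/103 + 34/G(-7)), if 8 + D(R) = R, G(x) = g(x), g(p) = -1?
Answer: -28064/103 ≈ -272.47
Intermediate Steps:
G(x) = -1
D(R) = -8 + R
(D(6)*A(0, -4))*(-6/103 + 34/G(-7)) = ((-8 + 6)*(-4))*(-6/103 + 34/(-1)) = (-2*(-4))*(-6*1/103 + 34*(-1)) = 8*(-6/103 - 34) = 8*(-3508/103) = -28064/103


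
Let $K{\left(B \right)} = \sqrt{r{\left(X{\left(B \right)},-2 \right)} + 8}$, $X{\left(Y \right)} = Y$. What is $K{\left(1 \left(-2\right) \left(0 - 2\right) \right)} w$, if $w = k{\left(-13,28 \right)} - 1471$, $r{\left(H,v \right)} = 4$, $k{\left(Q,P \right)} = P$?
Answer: $- 2886 \sqrt{3} \approx -4998.7$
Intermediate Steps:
$w = -1443$ ($w = 28 - 1471 = -1443$)
$K{\left(B \right)} = 2 \sqrt{3}$ ($K{\left(B \right)} = \sqrt{4 + 8} = \sqrt{12} = 2 \sqrt{3}$)
$K{\left(1 \left(-2\right) \left(0 - 2\right) \right)} w = 2 \sqrt{3} \left(-1443\right) = - 2886 \sqrt{3}$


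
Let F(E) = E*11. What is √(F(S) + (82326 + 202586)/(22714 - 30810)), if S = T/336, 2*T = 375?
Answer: I*√5831934878/14168 ≈ 5.3901*I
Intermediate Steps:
T = 375/2 (T = (½)*375 = 375/2 ≈ 187.50)
S = 125/224 (S = (375/2)/336 = (375/2)*(1/336) = 125/224 ≈ 0.55804)
F(E) = 11*E
√(F(S) + (82326 + 202586)/(22714 - 30810)) = √(11*(125/224) + (82326 + 202586)/(22714 - 30810)) = √(1375/224 + 284912/(-8096)) = √(1375/224 + 284912*(-1/8096)) = √(1375/224 - 17807/506) = √(-1646509/56672) = I*√5831934878/14168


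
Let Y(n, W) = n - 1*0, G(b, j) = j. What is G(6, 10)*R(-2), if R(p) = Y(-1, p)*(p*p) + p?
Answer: -60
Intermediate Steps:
Y(n, W) = n (Y(n, W) = n + 0 = n)
R(p) = p - p² (R(p) = -p*p + p = -p² + p = p - p²)
G(6, 10)*R(-2) = 10*(-2*(1 - 1*(-2))) = 10*(-2*(1 + 2)) = 10*(-2*3) = 10*(-6) = -60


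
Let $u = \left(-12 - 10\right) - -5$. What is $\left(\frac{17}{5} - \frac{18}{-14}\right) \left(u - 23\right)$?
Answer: $- \frac{1312}{7} \approx -187.43$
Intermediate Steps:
$u = -17$ ($u = \left(-12 - 10\right) + 5 = -22 + 5 = -17$)
$\left(\frac{17}{5} - \frac{18}{-14}\right) \left(u - 23\right) = \left(\frac{17}{5} - \frac{18}{-14}\right) \left(-17 - 23\right) = \left(17 \cdot \frac{1}{5} - - \frac{9}{7}\right) \left(-40\right) = \left(\frac{17}{5} + \frac{9}{7}\right) \left(-40\right) = \frac{164}{35} \left(-40\right) = - \frac{1312}{7}$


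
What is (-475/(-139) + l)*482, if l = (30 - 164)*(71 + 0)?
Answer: -637190022/139 ≈ -4.5841e+6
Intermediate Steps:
l = -9514 (l = -134*71 = -9514)
(-475/(-139) + l)*482 = (-475/(-139) - 9514)*482 = (-475*(-1/139) - 9514)*482 = (475/139 - 9514)*482 = -1321971/139*482 = -637190022/139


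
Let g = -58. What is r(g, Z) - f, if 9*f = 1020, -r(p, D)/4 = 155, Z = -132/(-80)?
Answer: -2200/3 ≈ -733.33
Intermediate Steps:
Z = 33/20 (Z = -132*(-1/80) = 33/20 ≈ 1.6500)
r(p, D) = -620 (r(p, D) = -4*155 = -620)
f = 340/3 (f = (⅑)*1020 = 340/3 ≈ 113.33)
r(g, Z) - f = -620 - 1*340/3 = -620 - 340/3 = -2200/3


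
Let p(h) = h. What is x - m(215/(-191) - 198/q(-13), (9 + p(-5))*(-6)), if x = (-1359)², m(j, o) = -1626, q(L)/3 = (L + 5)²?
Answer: 1848507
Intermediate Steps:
q(L) = 3*(5 + L)² (q(L) = 3*(L + 5)² = 3*(5 + L)²)
x = 1846881
x - m(215/(-191) - 198/q(-13), (9 + p(-5))*(-6)) = 1846881 - 1*(-1626) = 1846881 + 1626 = 1848507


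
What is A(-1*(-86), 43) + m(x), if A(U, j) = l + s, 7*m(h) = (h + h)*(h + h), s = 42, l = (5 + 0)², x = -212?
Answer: 180245/7 ≈ 25749.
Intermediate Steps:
l = 25 (l = 5² = 25)
m(h) = 4*h²/7 (m(h) = ((h + h)*(h + h))/7 = ((2*h)*(2*h))/7 = (4*h²)/7 = 4*h²/7)
A(U, j) = 67 (A(U, j) = 25 + 42 = 67)
A(-1*(-86), 43) + m(x) = 67 + (4/7)*(-212)² = 67 + (4/7)*44944 = 67 + 179776/7 = 180245/7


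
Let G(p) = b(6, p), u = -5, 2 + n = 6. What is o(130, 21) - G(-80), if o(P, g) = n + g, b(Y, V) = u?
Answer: 30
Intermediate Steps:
n = 4 (n = -2 + 6 = 4)
b(Y, V) = -5
G(p) = -5
o(P, g) = 4 + g
o(130, 21) - G(-80) = (4 + 21) - 1*(-5) = 25 + 5 = 30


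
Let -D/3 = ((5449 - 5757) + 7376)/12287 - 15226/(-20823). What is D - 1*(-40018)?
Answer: 310233048580/7753097 ≈ 40014.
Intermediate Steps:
D = -30387166/7753097 (D = -3*(((5449 - 5757) + 7376)/12287 - 15226/(-20823)) = -3*((-308 + 7376)*(1/12287) - 15226*(-1/20823)) = -3*(7068*(1/12287) + 15226/20823) = -3*(7068/12287 + 15226/20823) = -3*30387166/23259291 = -30387166/7753097 ≈ -3.9194)
D - 1*(-40018) = -30387166/7753097 - 1*(-40018) = -30387166/7753097 + 40018 = 310233048580/7753097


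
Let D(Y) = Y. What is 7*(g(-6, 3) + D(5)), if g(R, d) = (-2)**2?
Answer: 63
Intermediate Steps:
g(R, d) = 4
7*(g(-6, 3) + D(5)) = 7*(4 + 5) = 7*9 = 63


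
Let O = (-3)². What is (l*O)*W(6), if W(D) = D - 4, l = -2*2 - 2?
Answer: -108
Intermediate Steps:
l = -6 (l = -4 - 2 = -6)
O = 9
W(D) = -4 + D
(l*O)*W(6) = (-6*9)*(-4 + 6) = -54*2 = -108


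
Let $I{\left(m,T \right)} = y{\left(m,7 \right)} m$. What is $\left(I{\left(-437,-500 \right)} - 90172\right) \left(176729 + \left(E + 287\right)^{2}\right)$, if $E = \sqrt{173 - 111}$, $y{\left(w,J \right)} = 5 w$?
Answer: $224088654680 + 496322302 \sqrt{62} \approx 2.28 \cdot 10^{11}$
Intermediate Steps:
$E = \sqrt{62} \approx 7.874$
$I{\left(m,T \right)} = 5 m^{2}$ ($I{\left(m,T \right)} = 5 m m = 5 m^{2}$)
$\left(I{\left(-437,-500 \right)} - 90172\right) \left(176729 + \left(E + 287\right)^{2}\right) = \left(5 \left(-437\right)^{2} - 90172\right) \left(176729 + \left(\sqrt{62} + 287\right)^{2}\right) = \left(5 \cdot 190969 - 90172\right) \left(176729 + \left(287 + \sqrt{62}\right)^{2}\right) = \left(954845 - 90172\right) \left(176729 + \left(287 + \sqrt{62}\right)^{2}\right) = 864673 \left(176729 + \left(287 + \sqrt{62}\right)^{2}\right) = 152812794617 + 864673 \left(287 + \sqrt{62}\right)^{2}$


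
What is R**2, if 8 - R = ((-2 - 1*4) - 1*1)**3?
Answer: 123201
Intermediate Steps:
R = 351 (R = 8 - ((-2 - 1*4) - 1*1)**3 = 8 - ((-2 - 4) - 1)**3 = 8 - (-6 - 1)**3 = 8 - 1*(-7)**3 = 8 - 1*(-343) = 8 + 343 = 351)
R**2 = 351**2 = 123201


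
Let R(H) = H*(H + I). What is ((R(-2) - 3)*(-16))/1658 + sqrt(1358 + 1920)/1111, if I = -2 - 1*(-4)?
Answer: 24/829 + sqrt(3278)/1111 ≈ 0.080484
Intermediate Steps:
I = 2 (I = -2 + 4 = 2)
R(H) = H*(2 + H) (R(H) = H*(H + 2) = H*(2 + H))
((R(-2) - 3)*(-16))/1658 + sqrt(1358 + 1920)/1111 = ((-2*(2 - 2) - 3)*(-16))/1658 + sqrt(1358 + 1920)/1111 = ((-2*0 - 3)*(-16))*(1/1658) + sqrt(3278)*(1/1111) = ((0 - 3)*(-16))*(1/1658) + sqrt(3278)/1111 = -3*(-16)*(1/1658) + sqrt(3278)/1111 = 48*(1/1658) + sqrt(3278)/1111 = 24/829 + sqrt(3278)/1111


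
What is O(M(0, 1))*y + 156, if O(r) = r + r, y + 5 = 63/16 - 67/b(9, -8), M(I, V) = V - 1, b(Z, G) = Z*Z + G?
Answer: 156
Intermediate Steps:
b(Z, G) = G + Z² (b(Z, G) = Z² + G = G + Z²)
M(I, V) = -1 + V
y = -2313/1168 (y = -5 + (63/16 - 67/(-8 + 9²)) = -5 + (63*(1/16) - 67/(-8 + 81)) = -5 + (63/16 - 67/73) = -5 + 3527/1168 = -2313/1168 ≈ -1.9803)
O(r) = 2*r
O(M(0, 1))*y + 156 = (2*(-1 + 1))*(-2313/1168) + 156 = (2*0)*(-2313/1168) + 156 = 0*(-2313/1168) + 156 = 0 + 156 = 156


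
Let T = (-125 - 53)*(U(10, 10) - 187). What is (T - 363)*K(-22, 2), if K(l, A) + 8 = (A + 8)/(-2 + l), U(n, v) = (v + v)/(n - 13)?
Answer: -10335229/36 ≈ -2.8709e+5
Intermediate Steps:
U(n, v) = 2*v/(-13 + n) (U(n, v) = (2*v)/(-13 + n) = 2*v/(-13 + n))
K(l, A) = -8 + (8 + A)/(-2 + l) (K(l, A) = -8 + (A + 8)/(-2 + l) = -8 + (8 + A)/(-2 + l))
T = 103418/3 (T = (-125 - 53)*(2*10/(-13 + 10) - 187) = -178*(2*10/(-3) - 187) = -178*(2*10*(-1/3) - 187) = -178*(-20/3 - 187) = -178*(-581/3) = 103418/3 ≈ 34473.)
(T - 363)*K(-22, 2) = (103418/3 - 363)*((24 + 2 - 8*(-22))/(-2 - 22)) = 102329*((24 + 2 + 176)/(-24))/3 = 102329*(-1/24*202)/3 = (102329/3)*(-101/12) = -10335229/36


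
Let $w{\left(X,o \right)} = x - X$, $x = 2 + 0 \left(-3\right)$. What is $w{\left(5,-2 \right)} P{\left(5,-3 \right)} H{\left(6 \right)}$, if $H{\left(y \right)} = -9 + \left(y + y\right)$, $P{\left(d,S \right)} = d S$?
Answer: $135$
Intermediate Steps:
$x = 2$ ($x = 2 + 0 = 2$)
$P{\left(d,S \right)} = S d$
$w{\left(X,o \right)} = 2 - X$
$H{\left(y \right)} = -9 + 2 y$
$w{\left(5,-2 \right)} P{\left(5,-3 \right)} H{\left(6 \right)} = \left(2 - 5\right) \left(\left(-3\right) 5\right) \left(-9 + 2 \cdot 6\right) = \left(2 - 5\right) \left(-15\right) \left(-9 + 12\right) = \left(-3\right) \left(-15\right) 3 = 45 \cdot 3 = 135$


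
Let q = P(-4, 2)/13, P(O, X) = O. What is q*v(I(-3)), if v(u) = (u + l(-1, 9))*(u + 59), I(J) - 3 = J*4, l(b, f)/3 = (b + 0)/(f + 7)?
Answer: 3675/26 ≈ 141.35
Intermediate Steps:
l(b, f) = 3*b/(7 + f) (l(b, f) = 3*((b + 0)/(f + 7)) = 3*(b/(7 + f)) = 3*b/(7 + f))
I(J) = 3 + 4*J (I(J) = 3 + J*4 = 3 + 4*J)
v(u) = (59 + u)*(-3/16 + u) (v(u) = (u + 3*(-1)/(7 + 9))*(u + 59) = (u + 3*(-1)/16)*(59 + u) = (u + 3*(-1)*(1/16))*(59 + u) = (u - 3/16)*(59 + u) = (-3/16 + u)*(59 + u) = (59 + u)*(-3/16 + u))
q = -4/13 ≈ -0.30769
q*v(I(-3)) = -4*(-177/16 + (3 + 4*(-3))² + 941*(3 + 4*(-3))/16)/13 = -4*(-177/16 + (3 - 12)² + 941*(3 - 12)/16)/13 = -4*(-177/16 + (-9)² + (941/16)*(-9))/13 = -4*(-177/16 + 81 - 8469/16)/13 = -4/13*(-3675/8) = 3675/26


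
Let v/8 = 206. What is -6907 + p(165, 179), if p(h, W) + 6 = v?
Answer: -5265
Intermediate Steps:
v = 1648 (v = 8*206 = 1648)
p(h, W) = 1642 (p(h, W) = -6 + 1648 = 1642)
-6907 + p(165, 179) = -6907 + 1642 = -5265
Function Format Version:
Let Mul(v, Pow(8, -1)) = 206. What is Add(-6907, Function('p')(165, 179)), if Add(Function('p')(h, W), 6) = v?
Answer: -5265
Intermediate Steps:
v = 1648 (v = Mul(8, 206) = 1648)
Function('p')(h, W) = 1642 (Function('p')(h, W) = Add(-6, 1648) = 1642)
Add(-6907, Function('p')(165, 179)) = Add(-6907, 1642) = -5265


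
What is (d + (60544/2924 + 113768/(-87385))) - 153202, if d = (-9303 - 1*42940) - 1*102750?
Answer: -457808715811/1485545 ≈ -3.0818e+5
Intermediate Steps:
d = -154993 (d = (-9303 - 42940) - 102750 = -52243 - 102750 = -154993)
(d + (60544/2924 + 113768/(-87385))) - 153202 = (-154993 + (60544/2924 + 113768/(-87385))) - 153202 = (-154993 + (60544*(1/2924) + 113768*(-1/87385))) - 153202 = (-154993 + (352/17 - 113768/87385)) - 153202 = (-154993 + 28825464/1485545) - 153202 = -230220250721/1485545 - 153202 = -457808715811/1485545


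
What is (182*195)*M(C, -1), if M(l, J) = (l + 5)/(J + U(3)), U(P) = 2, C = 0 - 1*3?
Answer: 70980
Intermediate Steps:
C = -3 (C = 0 - 3 = -3)
M(l, J) = (5 + l)/(2 + J) (M(l, J) = (l + 5)/(J + 2) = (5 + l)/(2 + J))
(182*195)*M(C, -1) = (182*195)*((5 - 3)/(2 - 1)) = 35490*(2/1) = 35490*(1*2) = 35490*2 = 70980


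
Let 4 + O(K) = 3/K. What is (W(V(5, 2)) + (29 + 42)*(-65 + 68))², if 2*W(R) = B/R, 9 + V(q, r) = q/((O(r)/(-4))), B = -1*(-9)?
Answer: 173889/4 ≈ 43472.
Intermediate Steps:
O(K) = -4 + 3/K
B = 9
V(q, r) = -9 + q/(1 - 3/(4*r)) (V(q, r) = -9 + q/(((-4 + 3/r)/(-4))) = -9 + q/(((-4 + 3/r)*(-¼))) = -9 + q/(1 - 3/(4*r)))
W(R) = 9/(2*R) (W(R) = (9/R)/2 = 9/(2*R))
(W(V(5, 2)) + (29 + 42)*(-65 + 68))² = (9/(2*(((27 - 36*2 + 4*5*2)/(-3 + 4*2)))) + (29 + 42)*(-65 + 68))² = (9/(2*(((27 - 72 + 40)/(-3 + 8)))) + 71*3)² = (9/(2*((-5/5))) + 213)² = (9/(2*(((⅕)*(-5)))) + 213)² = ((9/2)/(-1) + 213)² = ((9/2)*(-1) + 213)² = (-9/2 + 213)² = (417/2)² = 173889/4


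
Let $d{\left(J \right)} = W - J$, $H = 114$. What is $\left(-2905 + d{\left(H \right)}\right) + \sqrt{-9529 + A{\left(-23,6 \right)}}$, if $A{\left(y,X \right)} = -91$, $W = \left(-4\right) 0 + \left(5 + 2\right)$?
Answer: $-3012 + 2 i \sqrt{2405} \approx -3012.0 + 98.082 i$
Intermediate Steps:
$W = 7$ ($W = 0 + 7 = 7$)
$d{\left(J \right)} = 7 - J$
$\left(-2905 + d{\left(H \right)}\right) + \sqrt{-9529 + A{\left(-23,6 \right)}} = \left(-2905 + \left(7 - 114\right)\right) + \sqrt{-9529 - 91} = \left(-2905 + \left(7 - 114\right)\right) + \sqrt{-9620} = \left(-2905 - 107\right) + 2 i \sqrt{2405} = -3012 + 2 i \sqrt{2405}$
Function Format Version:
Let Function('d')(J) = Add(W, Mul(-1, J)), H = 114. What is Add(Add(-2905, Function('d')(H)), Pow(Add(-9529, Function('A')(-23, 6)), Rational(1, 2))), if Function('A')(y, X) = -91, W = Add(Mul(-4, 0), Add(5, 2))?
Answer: Add(-3012, Mul(2, I, Pow(2405, Rational(1, 2)))) ≈ Add(-3012.0, Mul(98.082, I))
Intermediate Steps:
W = 7 (W = Add(0, 7) = 7)
Function('d')(J) = Add(7, Mul(-1, J))
Add(Add(-2905, Function('d')(H)), Pow(Add(-9529, Function('A')(-23, 6)), Rational(1, 2))) = Add(Add(-2905, Add(7, Mul(-1, 114))), Pow(Add(-9529, -91), Rational(1, 2))) = Add(Add(-2905, Add(7, -114)), Pow(-9620, Rational(1, 2))) = Add(Add(-2905, -107), Mul(2, I, Pow(2405, Rational(1, 2)))) = Add(-3012, Mul(2, I, Pow(2405, Rational(1, 2))))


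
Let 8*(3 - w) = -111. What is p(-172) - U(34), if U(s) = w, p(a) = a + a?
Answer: -2887/8 ≈ -360.88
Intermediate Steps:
w = 135/8 (w = 3 - ⅛*(-111) = 3 + 111/8 = 135/8 ≈ 16.875)
p(a) = 2*a
U(s) = 135/8
p(-172) - U(34) = 2*(-172) - 1*135/8 = -344 - 135/8 = -2887/8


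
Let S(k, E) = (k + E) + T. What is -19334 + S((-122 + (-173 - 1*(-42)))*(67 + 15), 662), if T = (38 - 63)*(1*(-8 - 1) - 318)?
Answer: -31243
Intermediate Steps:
T = 8175 (T = -25*(1*(-9) - 318) = -25*(-9 - 318) = -25*(-327) = 8175)
S(k, E) = 8175 + E + k (S(k, E) = (k + E) + 8175 = (E + k) + 8175 = 8175 + E + k)
-19334 + S((-122 + (-173 - 1*(-42)))*(67 + 15), 662) = -19334 + (8175 + 662 + (-122 + (-173 - 1*(-42)))*(67 + 15)) = -19334 + (8175 + 662 + (-122 + (-173 + 42))*82) = -19334 + (8175 + 662 + (-122 - 131)*82) = -19334 + (8175 + 662 - 253*82) = -19334 + (8175 + 662 - 20746) = -19334 - 11909 = -31243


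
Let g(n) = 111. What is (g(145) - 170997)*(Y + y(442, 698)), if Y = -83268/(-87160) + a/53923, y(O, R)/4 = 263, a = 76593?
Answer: -105853001763779643/587491085 ≈ -1.8018e+8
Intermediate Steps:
y(O, R) = 1052 (y(O, R) = 4*263 = 1052)
Y = 2791476561/1174982170 (Y = -83268/(-87160) + 76593/53923 = -83268*(-1/87160) + 76593*(1/53923) = 20817/21790 + 76593/53923 = 2791476561/1174982170 ≈ 2.3758)
(g(145) - 170997)*(Y + y(442, 698)) = (111 - 170997)*(2791476561/1174982170 + 1052) = -170886*1238872719401/1174982170 = -105853001763779643/587491085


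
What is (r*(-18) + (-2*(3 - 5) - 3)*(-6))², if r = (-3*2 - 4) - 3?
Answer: 51984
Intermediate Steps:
r = -13 (r = (-6 - 4) - 3 = -10 - 3 = -13)
(r*(-18) + (-2*(3 - 5) - 3)*(-6))² = (-13*(-18) + (-2*(3 - 5) - 3)*(-6))² = (234 + (-2*(-2) - 3)*(-6))² = (234 + (4 - 3)*(-6))² = (234 + 1*(-6))² = (234 - 6)² = 228² = 51984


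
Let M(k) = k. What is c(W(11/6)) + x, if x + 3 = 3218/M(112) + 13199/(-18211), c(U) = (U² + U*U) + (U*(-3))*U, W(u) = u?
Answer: 198676729/9178344 ≈ 21.646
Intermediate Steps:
c(U) = -U² (c(U) = (U² + U²) + (-3*U)*U = 2*U² - 3*U² = -U²)
x = 25502907/1019816 (x = -3 + (3218/112 + 13199/(-18211)) = -3 + (3218*(1/112) + 13199*(-1/18211)) = -3 + (1609/56 - 13199/18211) = -3 + 28562355/1019816 = 25502907/1019816 ≈ 25.007)
c(W(11/6)) + x = -(11/6)² + 25502907/1019816 = -1*121/36 + 25502907/1019816 = -121/36 + 25502907/1019816 = 198676729/9178344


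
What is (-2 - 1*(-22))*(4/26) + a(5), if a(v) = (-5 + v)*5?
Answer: 40/13 ≈ 3.0769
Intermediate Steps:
a(v) = -25 + 5*v
(-2 - 1*(-22))*(4/26) + a(5) = (-2 - 1*(-22))*(4/26) + (-25 + 5*5) = (-2 + 22)*(4*(1/26)) + (-25 + 25) = 20*(2/13) + 0 = 40/13 + 0 = 40/13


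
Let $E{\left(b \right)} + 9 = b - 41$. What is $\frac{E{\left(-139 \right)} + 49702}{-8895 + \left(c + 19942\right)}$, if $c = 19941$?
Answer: $\frac{49513}{30988} \approx 1.5978$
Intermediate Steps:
$E{\left(b \right)} = -50 + b$ ($E{\left(b \right)} = -9 + \left(b - 41\right) = -9 + \left(-41 + b\right) = -50 + b$)
$\frac{E{\left(-139 \right)} + 49702}{-8895 + \left(c + 19942\right)} = \frac{\left(-50 - 139\right) + 49702}{-8895 + \left(19941 + 19942\right)} = \frac{-189 + 49702}{-8895 + 39883} = \frac{49513}{30988}$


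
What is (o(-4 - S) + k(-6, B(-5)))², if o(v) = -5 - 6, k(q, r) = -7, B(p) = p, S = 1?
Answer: 324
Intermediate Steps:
o(v) = -11
(o(-4 - S) + k(-6, B(-5)))² = (-11 - 7)² = (-18)² = 324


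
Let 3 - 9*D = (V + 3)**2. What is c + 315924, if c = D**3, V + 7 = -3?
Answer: 230211260/729 ≈ 3.1579e+5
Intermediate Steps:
V = -10 (V = -7 - 3 = -10)
D = -46/9 (D = 1/3 - (-10 + 3)**2/9 = 1/3 - 1/9*(-7)**2 = 1/3 - 1/9*49 = 1/3 - 49/9 = -46/9 ≈ -5.1111)
c = -97336/729 (c = (-46/9)**3 = -97336/729 ≈ -133.52)
c + 315924 = -97336/729 + 315924 = 230211260/729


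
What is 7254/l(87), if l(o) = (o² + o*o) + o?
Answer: 2418/5075 ≈ 0.47645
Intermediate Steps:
l(o) = o + 2*o² (l(o) = (o² + o²) + o = 2*o² + o = o + 2*o²)
7254/l(87) = 7254/((87*(1 + 2*87))) = 7254/((87*(1 + 174))) = 7254/((87*175)) = 7254/15225 = 7254*(1/15225) = 2418/5075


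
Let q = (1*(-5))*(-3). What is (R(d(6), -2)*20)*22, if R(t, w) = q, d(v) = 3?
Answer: 6600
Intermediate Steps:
q = 15 (q = -5*(-3) = 15)
R(t, w) = 15
(R(d(6), -2)*20)*22 = (15*20)*22 = 300*22 = 6600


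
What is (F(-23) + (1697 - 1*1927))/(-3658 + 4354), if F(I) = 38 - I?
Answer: -169/696 ≈ -0.24282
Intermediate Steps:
(F(-23) + (1697 - 1*1927))/(-3658 + 4354) = ((38 - 1*(-23)) + (1697 - 1*1927))/(-3658 + 4354) = ((38 + 23) + (1697 - 1927))/696 = (61 - 230)*(1/696) = -169*1/696 = -169/696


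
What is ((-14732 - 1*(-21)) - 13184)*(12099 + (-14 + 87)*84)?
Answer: -508553745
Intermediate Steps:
((-14732 - 1*(-21)) - 13184)*(12099 + (-14 + 87)*84) = ((-14732 + 21) - 13184)*(12099 + 73*84) = (-14711 - 13184)*(12099 + 6132) = -27895*18231 = -508553745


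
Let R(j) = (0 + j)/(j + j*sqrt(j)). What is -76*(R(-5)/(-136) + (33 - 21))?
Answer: (-912*sqrt(5) + 30989*I/34)/(sqrt(5) - I) ≈ -911.91 - 0.20826*I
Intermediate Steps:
R(j) = j/(j + j**(3/2))
-76*(R(-5)/(-136) + (33 - 21)) = -76*(-5/(-5 + (-5)**(3/2))/(-136) + (33 - 21)) = -76*(-5/(-5 - 5*I*sqrt(5))*(-1/136) + 12) = -76*(5/(136*(-5 - 5*I*sqrt(5))) + 12) = -76*(12 + 5/(136*(-5 - 5*I*sqrt(5)))) = -912 - 95/(34*(-5 - 5*I*sqrt(5)))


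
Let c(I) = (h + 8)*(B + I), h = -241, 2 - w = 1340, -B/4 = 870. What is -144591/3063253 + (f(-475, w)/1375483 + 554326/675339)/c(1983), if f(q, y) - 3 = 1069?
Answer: -46846199927889266483069/992516296830962150403261 ≈ -0.047199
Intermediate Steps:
B = -3480 (B = -4*870 = -3480)
w = -1338 (w = 2 - 1*1340 = 2 - 1340 = -1338)
f(q, y) = 1072 (f(q, y) = 3 + 1069 = 1072)
c(I) = 810840 - 233*I (c(I) = (-241 + 8)*(-3480 + I) = -233*(-3480 + I) = 810840 - 233*I)
-144591/3063253 + (f(-475, w)/1375483 + 554326/675339)/c(1983) = -144591/3063253 + (1072/1375483 + 554326/675339)/(810840 - 233*1983) = -144591*1/3063253 + (1072*(1/1375483) + 554326*(1/675339))/(810840 - 462039) = -144591/3063253 + (1072/1375483 + 554326/675339)/348801 = -144591/3063253 + (763189952866/928917313737)*(1/348801) = -144591/3063253 + 763189952866/324007287948779337 = -46846199927889266483069/992516296830962150403261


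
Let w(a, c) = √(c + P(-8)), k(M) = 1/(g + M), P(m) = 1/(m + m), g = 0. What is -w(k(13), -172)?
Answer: -I*√2753/4 ≈ -13.117*I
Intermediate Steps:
P(m) = 1/(2*m)
k(M) = 1/M (k(M) = 1/(0 + M) = 1/M)
w(a, c) = √(-1/16 + c) (w(a, c) = √(c + (½)/(-8)) = √(c + (½)*(-⅛)) = √(c - 1/16) = √(-1/16 + c))
-w(k(13), -172) = -√(-1 + 16*(-172))/4 = -√(-1 - 2752)/4 = -√(-2753)/4 = -I*√2753/4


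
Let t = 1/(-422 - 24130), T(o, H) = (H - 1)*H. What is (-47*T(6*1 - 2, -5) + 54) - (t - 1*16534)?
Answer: 372650257/24552 ≈ 15178.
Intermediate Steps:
T(o, H) = H*(-1 + H) (T(o, H) = (-1 + H)*H = H*(-1 + H))
t = -1/24552 (t = 1/(-24552) = -1/24552 ≈ -4.0730e-5)
(-47*T(6*1 - 2, -5) + 54) - (t - 1*16534) = (-(-235)*(-1 - 5) + 54) - (-1/24552 - 1*16534) = (-(-235)*(-6) + 54) - (-1/24552 - 16534) = (-47*30 + 54) - 1*(-405942769/24552) = (-1410 + 54) + 405942769/24552 = -1356 + 405942769/24552 = 372650257/24552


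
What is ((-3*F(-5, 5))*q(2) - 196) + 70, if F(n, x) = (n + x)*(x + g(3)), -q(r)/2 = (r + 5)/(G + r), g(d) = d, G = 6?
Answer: -126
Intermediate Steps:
q(r) = -2*(5 + r)/(6 + r) (q(r) = -2*(r + 5)/(6 + r) = -2*(5 + r)/(6 + r))
F(n, x) = (3 + x)*(n + x) (F(n, x) = (n + x)*(x + 3) = (n + x)*(3 + x) = (3 + x)*(n + x))
((-3*F(-5, 5))*q(2) - 196) + 70 = ((-3*(5² + 3*(-5) + 3*5 - 5*5))*(2*(-5 - 1*2)/(6 + 2)) - 196) + 70 = ((-3*(25 - 15 + 15 - 25))*(2*(-5 - 2)/8) - 196) + 70 = ((-3*0)*(2*(⅛)*(-7)) - 196) + 70 = (0*(-7/4) - 196) + 70 = (0 - 196) + 70 = -196 + 70 = -126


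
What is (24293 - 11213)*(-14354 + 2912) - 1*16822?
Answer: -149678182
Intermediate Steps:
(24293 - 11213)*(-14354 + 2912) - 1*16822 = 13080*(-11442) - 16822 = -149661360 - 16822 = -149678182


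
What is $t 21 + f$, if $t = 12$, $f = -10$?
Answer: $242$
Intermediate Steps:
$t 21 + f = 12 \cdot 21 - 10 = 252 - 10 = 242$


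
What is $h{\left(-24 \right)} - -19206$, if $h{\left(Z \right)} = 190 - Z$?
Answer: $19420$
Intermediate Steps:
$h{\left(-24 \right)} - -19206 = \left(190 - -24\right) - -19206 = \left(190 + 24\right) + 19206 = 214 + 19206 = 19420$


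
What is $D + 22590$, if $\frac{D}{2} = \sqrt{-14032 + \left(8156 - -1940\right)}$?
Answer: $22590 + 8 i \sqrt{246} \approx 22590.0 + 125.48 i$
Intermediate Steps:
$D = 8 i \sqrt{246}$ ($D = 2 \sqrt{-14032 + \left(8156 - -1940\right)} = 2 \sqrt{-14032 + \left(8156 + 1940\right)} = 2 \sqrt{-14032 + 10096} = 2 \sqrt{-3936} = 2 \cdot 4 i \sqrt{246} = 8 i \sqrt{246} \approx 125.48 i$)
$D + 22590 = 8 i \sqrt{246} + 22590 = 22590 + 8 i \sqrt{246}$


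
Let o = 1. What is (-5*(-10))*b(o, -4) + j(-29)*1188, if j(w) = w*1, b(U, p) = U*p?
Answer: -34652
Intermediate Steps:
j(w) = w
(-5*(-10))*b(o, -4) + j(-29)*1188 = (-5*(-10))*(1*(-4)) - 29*1188 = 50*(-4) - 34452 = -200 - 34452 = -34652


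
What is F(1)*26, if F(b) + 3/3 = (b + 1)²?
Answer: 78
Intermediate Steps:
F(b) = -1 + (1 + b)² (F(b) = -1 + (b + 1)² = -1 + (1 + b)²)
F(1)*26 = (1*(2 + 1))*26 = (1*3)*26 = 3*26 = 78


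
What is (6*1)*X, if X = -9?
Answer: -54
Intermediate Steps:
(6*1)*X = (6*1)*(-9) = 6*(-9) = -54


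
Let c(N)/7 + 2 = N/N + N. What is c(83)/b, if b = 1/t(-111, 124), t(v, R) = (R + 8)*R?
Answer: 9395232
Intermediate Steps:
t(v, R) = R*(8 + R) (t(v, R) = (8 + R)*R = R*(8 + R))
c(N) = -7 + 7*N (c(N) = -14 + 7*(N/N + N) = -14 + 7*(1 + N) = -14 + (7 + 7*N) = -7 + 7*N)
b = 1/16368 (b = 1/(124*(8 + 124)) = 1/(124*132) = 1/16368 ≈ 6.1095e-5)
c(83)/b = (-7 + 7*83)/(1/16368) = (-7 + 581)*16368 = 574*16368 = 9395232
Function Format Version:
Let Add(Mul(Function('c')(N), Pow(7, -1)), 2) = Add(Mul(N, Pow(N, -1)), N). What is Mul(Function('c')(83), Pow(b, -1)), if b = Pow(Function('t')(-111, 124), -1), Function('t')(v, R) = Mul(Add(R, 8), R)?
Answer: 9395232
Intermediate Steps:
Function('t')(v, R) = Mul(R, Add(8, R)) (Function('t')(v, R) = Mul(Add(8, R), R) = Mul(R, Add(8, R)))
Function('c')(N) = Add(-7, Mul(7, N)) (Function('c')(N) = Add(-14, Mul(7, Add(Mul(N, Pow(N, -1)), N))) = Add(-14, Mul(7, Add(1, N))) = Add(-14, Add(7, Mul(7, N))) = Add(-7, Mul(7, N)))
b = Rational(1, 16368) (b = Pow(Mul(124, Add(8, 124)), -1) = Pow(Mul(124, 132), -1) = Pow(16368, -1) = Rational(1, 16368) ≈ 6.1095e-5)
Mul(Function('c')(83), Pow(b, -1)) = Mul(Add(-7, Mul(7, 83)), Pow(Rational(1, 16368), -1)) = Mul(Add(-7, 581), 16368) = Mul(574, 16368) = 9395232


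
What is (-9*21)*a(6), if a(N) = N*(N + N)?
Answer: -13608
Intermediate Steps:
a(N) = 2*N² (a(N) = N*(2*N) = 2*N²)
(-9*21)*a(6) = (-9*21)*(2*6²) = -378*36 = -189*72 = -13608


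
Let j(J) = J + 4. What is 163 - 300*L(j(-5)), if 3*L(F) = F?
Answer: 263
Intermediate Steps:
j(J) = 4 + J
L(F) = F/3
163 - 300*L(j(-5)) = 163 - 100*(4 - 5) = 163 - 100*(-1) = 163 - 300*(-1/3) = 163 + 100 = 263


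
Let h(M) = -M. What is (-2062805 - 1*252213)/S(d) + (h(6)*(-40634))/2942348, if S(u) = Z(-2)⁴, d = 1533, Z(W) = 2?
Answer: -851448085175/5884696 ≈ -1.4469e+5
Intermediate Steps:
S(u) = 16 (S(u) = 2⁴ = 16)
(-2062805 - 1*252213)/S(d) + (h(6)*(-40634))/2942348 = (-2062805 - 1*252213)/16 + (-1*6*(-40634))/2942348 = (-2062805 - 252213)*(1/16) - 6*(-40634)*(1/2942348) = -2315018*1/16 + 243804*(1/2942348) = -1157509/8 + 60951/735587 = -851448085175/5884696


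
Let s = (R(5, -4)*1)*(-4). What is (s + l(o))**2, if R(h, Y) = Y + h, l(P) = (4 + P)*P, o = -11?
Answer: 5329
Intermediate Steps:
l(P) = P*(4 + P)
s = -4 (s = ((-4 + 5)*1)*(-4) = (1*1)*(-4) = 1*(-4) = -4)
(s + l(o))**2 = (-4 - 11*(4 - 11))**2 = (-4 - 11*(-7))**2 = (-4 + 77)**2 = 73**2 = 5329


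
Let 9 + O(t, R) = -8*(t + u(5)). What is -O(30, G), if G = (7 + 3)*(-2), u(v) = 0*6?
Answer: 249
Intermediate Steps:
u(v) = 0
G = -20 (G = 10*(-2) = -20)
O(t, R) = -9 - 8*t (O(t, R) = -9 - 8*(t + 0) = -9 - 8*t)
-O(30, G) = -(-9 - 8*30) = -(-9 - 240) = -1*(-249) = 249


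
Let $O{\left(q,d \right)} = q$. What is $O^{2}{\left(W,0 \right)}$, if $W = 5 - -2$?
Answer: $49$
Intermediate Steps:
$W = 7$ ($W = 5 + 2 = 7$)
$O^{2}{\left(W,0 \right)} = 7^{2} = 49$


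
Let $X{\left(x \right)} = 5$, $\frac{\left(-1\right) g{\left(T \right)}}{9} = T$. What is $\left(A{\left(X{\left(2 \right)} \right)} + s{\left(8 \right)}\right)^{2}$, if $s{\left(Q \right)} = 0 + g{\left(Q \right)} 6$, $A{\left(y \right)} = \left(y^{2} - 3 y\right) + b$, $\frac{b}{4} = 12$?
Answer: $139876$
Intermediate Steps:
$b = 48$ ($b = 4 \cdot 12 = 48$)
$g{\left(T \right)} = - 9 T$
$A{\left(y \right)} = 48 + y^{2} - 3 y$ ($A{\left(y \right)} = \left(y^{2} - 3 y\right) + 48 = 48 + y^{2} - 3 y$)
$s{\left(Q \right)} = - 54 Q$ ($s{\left(Q \right)} = 0 + - 9 Q 6 = 0 - 54 Q = - 54 Q$)
$\left(A{\left(X{\left(2 \right)} \right)} + s{\left(8 \right)}\right)^{2} = \left(\left(48 + 5^{2} - 15\right) - 432\right)^{2} = \left(\left(48 + 25 - 15\right) - 432\right)^{2} = \left(58 - 432\right)^{2} = \left(-374\right)^{2} = 139876$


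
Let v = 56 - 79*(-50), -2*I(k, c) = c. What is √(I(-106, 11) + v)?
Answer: 3*√1778/2 ≈ 63.250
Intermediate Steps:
I(k, c) = -c/2
v = 4006 (v = 56 + 3950 = 4006)
√(I(-106, 11) + v) = √(-½*11 + 4006) = √(-11/2 + 4006) = √(8001/2) = 3*√1778/2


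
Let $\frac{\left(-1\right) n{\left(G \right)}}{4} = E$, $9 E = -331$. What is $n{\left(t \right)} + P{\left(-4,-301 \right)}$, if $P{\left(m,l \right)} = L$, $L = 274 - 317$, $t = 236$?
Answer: $\frac{937}{9} \approx 104.11$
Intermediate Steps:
$E = - \frac{331}{9}$ ($E = \frac{1}{9} \left(-331\right) = - \frac{331}{9} \approx -36.778$)
$n{\left(G \right)} = \frac{1324}{9}$ ($n{\left(G \right)} = \left(-4\right) \left(- \frac{331}{9}\right) = \frac{1324}{9}$)
$L = -43$ ($L = 274 - 317 = -43$)
$P{\left(m,l \right)} = -43$
$n{\left(t \right)} + P{\left(-4,-301 \right)} = \frac{1324}{9} - 43 = \frac{937}{9}$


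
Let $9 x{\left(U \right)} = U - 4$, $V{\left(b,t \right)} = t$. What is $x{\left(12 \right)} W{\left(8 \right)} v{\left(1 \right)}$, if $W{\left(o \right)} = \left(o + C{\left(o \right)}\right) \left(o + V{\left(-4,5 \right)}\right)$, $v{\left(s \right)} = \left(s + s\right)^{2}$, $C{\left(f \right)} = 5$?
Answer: $\frac{5408}{9} \approx 600.89$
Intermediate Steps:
$v{\left(s \right)} = 4 s^{2}$ ($v{\left(s \right)} = \left(2 s\right)^{2} = 4 s^{2}$)
$x{\left(U \right)} = - \frac{4}{9} + \frac{U}{9}$ ($x{\left(U \right)} = \frac{U - 4}{9} = \frac{-4 + U}{9} = - \frac{4}{9} + \frac{U}{9}$)
$W{\left(o \right)} = \left(5 + o\right)^{2}$ ($W{\left(o \right)} = \left(o + 5\right) \left(o + 5\right) = \left(5 + o\right) \left(5 + o\right) = \left(5 + o\right)^{2}$)
$x{\left(12 \right)} W{\left(8 \right)} v{\left(1 \right)} = \left(- \frac{4}{9} + \frac{1}{9} \cdot 12\right) \left(25 + 8^{2} + 10 \cdot 8\right) 4 \cdot 1^{2} = \left(- \frac{4}{9} + \frac{4}{3}\right) \left(25 + 64 + 80\right) 4 \cdot 1 = \frac{8}{9} \cdot 169 \cdot 4 = \frac{1352}{9} \cdot 4 = \frac{5408}{9}$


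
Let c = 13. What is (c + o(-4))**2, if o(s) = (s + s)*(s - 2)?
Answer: 3721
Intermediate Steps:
o(s) = 2*s*(-2 + s) (o(s) = (2*s)*(-2 + s) = 2*s*(-2 + s))
(c + o(-4))**2 = (13 + 2*(-4)*(-2 - 4))**2 = (13 + 2*(-4)*(-6))**2 = (13 + 48)**2 = 61**2 = 3721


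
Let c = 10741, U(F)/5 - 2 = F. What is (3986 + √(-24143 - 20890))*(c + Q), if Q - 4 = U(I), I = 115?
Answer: 45161380 + 11330*I*√45033 ≈ 4.5161e+7 + 2.4043e+6*I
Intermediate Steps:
U(F) = 10 + 5*F
Q = 589 (Q = 4 + (10 + 5*115) = 4 + (10 + 575) = 4 + 585 = 589)
(3986 + √(-24143 - 20890))*(c + Q) = (3986 + √(-24143 - 20890))*(10741 + 589) = (3986 + √(-45033))*11330 = (3986 + I*√45033)*11330 = 45161380 + 11330*I*√45033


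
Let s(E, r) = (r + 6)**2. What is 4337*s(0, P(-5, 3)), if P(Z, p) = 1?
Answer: 212513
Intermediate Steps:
s(E, r) = (6 + r)**2
4337*s(0, P(-5, 3)) = 4337*(6 + 1)**2 = 4337*7**2 = 4337*49 = 212513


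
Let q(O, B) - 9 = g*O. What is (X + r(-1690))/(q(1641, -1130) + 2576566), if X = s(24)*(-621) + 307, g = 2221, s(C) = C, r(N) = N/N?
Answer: -3649/1555309 ≈ -0.0023462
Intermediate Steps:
r(N) = 1
q(O, B) = 9 + 2221*O
X = -14597 (X = 24*(-621) + 307 = -14904 + 307 = -14597)
(X + r(-1690))/(q(1641, -1130) + 2576566) = (-14597 + 1)/((9 + 2221*1641) + 2576566) = -14596/((9 + 3644661) + 2576566) = -14596/(3644670 + 2576566) = -14596/6221236 = -14596*1/6221236 = -3649/1555309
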